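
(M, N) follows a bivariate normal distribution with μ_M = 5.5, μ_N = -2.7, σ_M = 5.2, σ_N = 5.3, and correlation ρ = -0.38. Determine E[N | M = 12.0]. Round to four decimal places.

-5.2175

For a bivariate normal, E[N | M=x] = μ_N + ρ·(σ_N/σ_M)·(x − μ_M).
E[N | M=12.0] = -2.7 + (-0.38)·(5.3/5.2)·(12.0 − (5.5)) = -2.7 + (-0.38731)·(6.5) = -5.2175.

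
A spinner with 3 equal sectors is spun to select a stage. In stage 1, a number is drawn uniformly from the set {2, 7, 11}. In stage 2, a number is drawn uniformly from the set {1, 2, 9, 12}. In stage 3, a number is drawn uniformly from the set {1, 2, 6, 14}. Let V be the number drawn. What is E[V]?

E[V | stage 1] = (2+7+11)/3 = 20/3.
E[V | stage 2] = (1+2+9+12)/4 = 6.
E[V | stage 3] = (1+2+6+14)/4 = 23/4.
E[V] = (1/3)·(20/3) + (1/3)·(6) + (1/3)·(23/4) = 221/36.

221/36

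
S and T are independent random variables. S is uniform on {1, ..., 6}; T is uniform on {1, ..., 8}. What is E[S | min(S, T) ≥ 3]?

P(min(S, T) ≥ 3) = 1/2.
Summing S·P(x,y) over outcomes with min(S, T) ≥ 3 gives 9/4.
E[S | min(S, T) ≥ 3] = (9/4) / (1/2) = 9/2.

9/2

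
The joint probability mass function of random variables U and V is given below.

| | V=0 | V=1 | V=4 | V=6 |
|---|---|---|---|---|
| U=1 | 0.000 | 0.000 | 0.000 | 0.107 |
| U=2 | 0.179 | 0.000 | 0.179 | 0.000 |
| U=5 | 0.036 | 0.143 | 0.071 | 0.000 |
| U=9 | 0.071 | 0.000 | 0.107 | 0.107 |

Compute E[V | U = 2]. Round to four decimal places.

P(U = 2) = 0.358.
Σ V·P over the event = 0·(0.179) + 4·(0.179) = 0.716.
E[V | U = 2] = (0.716) / (0.358) = 2.0000.

2.0000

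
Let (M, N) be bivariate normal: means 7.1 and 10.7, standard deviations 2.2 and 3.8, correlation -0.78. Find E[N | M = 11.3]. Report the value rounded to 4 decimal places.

5.0415

The regression of N on M has slope ρ·σ_N/σ_M and passes through (μ_M, μ_N).
E[N | M=11.3] = 10.7 + (-0.78)·(3.8/2.2)·(11.3 − (7.1)) = 10.7 + (-1.34727)·(4.2) = 5.0415.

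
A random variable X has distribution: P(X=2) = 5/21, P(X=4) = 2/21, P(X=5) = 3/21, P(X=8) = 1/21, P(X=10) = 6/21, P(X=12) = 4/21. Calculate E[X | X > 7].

P(X > 7) = 11/21.
Σ over the event: 8·1/21 + 10·2/7 + 12·4/21 = 116/21.
E[X | X > 7] = (116/21) / (11/21) = 116/11.

116/11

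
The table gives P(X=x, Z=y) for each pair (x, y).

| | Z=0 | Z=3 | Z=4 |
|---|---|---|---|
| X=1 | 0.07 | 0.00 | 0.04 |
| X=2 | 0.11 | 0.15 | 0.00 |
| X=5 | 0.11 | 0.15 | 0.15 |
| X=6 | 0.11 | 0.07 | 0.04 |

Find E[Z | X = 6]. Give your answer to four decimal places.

P(X = 6) = 0.22.
Summing Z·P(X=x,Z=y) over the conditioning event gives 0.37.
E[Z | X = 6] = (0.37) / (0.22) = 1.6818.

1.6818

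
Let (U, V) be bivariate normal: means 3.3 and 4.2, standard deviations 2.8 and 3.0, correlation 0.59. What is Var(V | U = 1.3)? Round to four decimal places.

5.8671

Var(V | U=x) = (1 − ρ²)·σ_V².
Var(V | U=1.3) = (3.0)²·(1 − (0.59)²) = 9·0.6519 = 5.8671.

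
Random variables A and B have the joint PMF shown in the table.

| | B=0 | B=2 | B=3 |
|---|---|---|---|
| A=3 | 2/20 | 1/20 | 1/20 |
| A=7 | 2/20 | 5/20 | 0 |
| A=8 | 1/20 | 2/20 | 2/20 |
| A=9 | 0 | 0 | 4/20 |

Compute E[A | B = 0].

P(B = 0) = 1/4.
Σ A·P over the event = 3·(2/20) + 7·(2/20) + 8·(1/20) = 7/5.
E[A | B = 0] = (7/5) / (1/4) = 28/5.

28/5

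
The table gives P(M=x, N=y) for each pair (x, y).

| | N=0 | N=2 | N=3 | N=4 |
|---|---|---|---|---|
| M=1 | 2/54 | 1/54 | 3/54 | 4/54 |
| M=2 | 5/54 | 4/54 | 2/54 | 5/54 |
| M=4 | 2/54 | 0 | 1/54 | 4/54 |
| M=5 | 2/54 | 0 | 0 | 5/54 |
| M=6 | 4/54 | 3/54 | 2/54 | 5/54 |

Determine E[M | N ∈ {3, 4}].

108/31

P(N ∈ {3, 4}) = 31/54.
Summing M·P(M=x,N=y) over the conditioning event gives 2.
E[M | N ∈ {3, 4}] = (2) / (31/54) = 108/31.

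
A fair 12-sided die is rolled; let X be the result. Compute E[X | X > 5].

Given X > 5, X is equally likely to be any of {6, 7, 8, 9, 10, 11, 12}.
E[X | X > 5] = (6 + 7 + 8 + 9 + 10 + 11 + 12) / 7 = 9.

9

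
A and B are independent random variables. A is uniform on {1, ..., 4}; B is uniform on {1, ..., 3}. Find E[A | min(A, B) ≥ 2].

3

Outcomes with min(A, B) ≥ 2: (2,2), (2,3), (3,2), (3,3), (4,2), (4,3), each with probability 1/12.
E[A | min(A, B) ≥ 2] = (2 + 2 + 3 + 3 + 4 + 4) / 6 = 3.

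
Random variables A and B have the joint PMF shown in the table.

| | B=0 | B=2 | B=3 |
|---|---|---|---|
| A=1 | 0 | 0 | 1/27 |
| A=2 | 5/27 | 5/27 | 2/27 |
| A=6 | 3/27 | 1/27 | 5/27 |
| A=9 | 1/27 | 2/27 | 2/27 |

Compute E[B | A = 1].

P(A = 1) = 1/27.
Σ B·P over the event = 3·(1/27) = 1/9.
E[B | A = 1] = (1/9) / (1/27) = 3.

3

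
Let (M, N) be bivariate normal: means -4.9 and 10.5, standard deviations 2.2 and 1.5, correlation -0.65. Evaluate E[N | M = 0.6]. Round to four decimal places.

E[N | M=x] = μ_N + ρ(σ_N/σ_M)(x − μ_M) for jointly normal variables.
E[N | M=0.6] = 10.5 + (-0.65)·(1.5/2.2)·(0.6 − (-4.9)) = 10.5 + (-0.44318)·(5.5) = 8.0625.

8.0625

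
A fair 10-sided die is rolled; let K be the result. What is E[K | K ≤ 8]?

Given K ≤ 8, K is equally likely to be any of {1, 2, 3, 4, 5, 6, 7, 8}.
E[K | K ≤ 8] = (1 + 2 + 3 + 4 + 5 + 6 + 7 + 8) / 8 = 9/2.

9/2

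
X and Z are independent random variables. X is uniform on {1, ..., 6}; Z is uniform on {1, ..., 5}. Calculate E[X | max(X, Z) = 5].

Outcomes with max(X, Z) = 5: (1,5), (2,5), (3,5), (4,5), (5,1), (5,2), (5,3), (5,4), (5,5), each with probability 1/30.
E[X | max(X, Z) = 5] = (1 + 2 + 3 + 4 + 5 + 5 + 5 + 5 + 5) / 9 = 35/9.

35/9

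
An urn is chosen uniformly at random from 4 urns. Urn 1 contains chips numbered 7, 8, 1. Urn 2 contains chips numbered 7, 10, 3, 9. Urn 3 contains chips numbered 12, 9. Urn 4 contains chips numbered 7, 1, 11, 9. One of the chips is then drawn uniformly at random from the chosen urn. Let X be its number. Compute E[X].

E[X | urn 1] = (7+8+1)/3 = 16/3.
E[X | urn 2] = (7+10+3+9)/4 = 29/4.
E[X | urn 3] = (12+9)/2 = 21/2.
E[X | urn 4] = (7+1+11+9)/4 = 7.
E[X] = (1/4)·(16/3) + (1/4)·(29/4) + (1/4)·(21/2) + (1/4)·(7) = 361/48.

361/48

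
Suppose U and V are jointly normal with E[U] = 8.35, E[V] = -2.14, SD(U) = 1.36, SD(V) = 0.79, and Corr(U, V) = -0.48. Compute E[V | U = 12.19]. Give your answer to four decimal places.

-3.2107

The regression of V on U has slope ρ·σ_V/σ_U and passes through (μ_U, μ_V).
E[V | U=12.19] = -2.14 + (-0.48)·(0.79/1.36)·(12.19 − (8.35)) = -2.14 + (-0.27882)·(3.84) = -3.2107.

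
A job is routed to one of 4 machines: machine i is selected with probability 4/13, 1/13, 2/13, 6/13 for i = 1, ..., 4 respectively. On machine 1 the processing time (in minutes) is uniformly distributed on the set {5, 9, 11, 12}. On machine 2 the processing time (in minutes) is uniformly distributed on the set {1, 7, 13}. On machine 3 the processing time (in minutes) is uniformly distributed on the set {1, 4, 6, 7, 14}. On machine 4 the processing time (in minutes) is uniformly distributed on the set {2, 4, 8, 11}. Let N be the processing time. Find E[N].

943/130

E[N | machine 1] = (5+9+11+12)/4 = 37/4.
E[N | machine 2] = (1+7+13)/3 = 7.
E[N | machine 3] = (1+4+6+7+14)/5 = 32/5.
E[N | machine 4] = (2+4+8+11)/4 = 25/4.
E[N] = (4/13)·(37/4) + (1/13)·(7) + (2/13)·(32/5) + (6/13)·(25/4) = 943/130.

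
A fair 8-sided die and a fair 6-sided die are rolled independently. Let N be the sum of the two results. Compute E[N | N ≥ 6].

P(N ≥ 6) = 19/24.
E[N | N ≥ 6] = (43/6) / (19/24) = 172/19.

172/19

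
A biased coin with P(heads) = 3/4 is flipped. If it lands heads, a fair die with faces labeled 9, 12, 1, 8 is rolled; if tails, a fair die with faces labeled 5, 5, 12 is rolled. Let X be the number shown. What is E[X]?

E[X | heads] = (9+12+1+8)/4 = 15/2.
E[X | tails] = (5+5+12)/3 = 22/3.
E[X] = (3/4)·(15/2) + (1/4)·(22/3) = 179/24.

179/24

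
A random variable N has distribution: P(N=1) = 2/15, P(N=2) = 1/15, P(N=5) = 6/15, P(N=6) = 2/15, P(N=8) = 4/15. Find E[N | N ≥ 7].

8

P(N ≥ 7) = 4/15.
Σ over the event: 8·4/15 = 32/15.
E[N | N ≥ 7] = (32/15) / (4/15) = 8.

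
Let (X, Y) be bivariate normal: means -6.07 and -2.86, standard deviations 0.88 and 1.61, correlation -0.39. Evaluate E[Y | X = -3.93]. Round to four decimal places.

-4.3869

For a bivariate normal, E[Y | X=x] = μ_Y + ρ·(σ_Y/σ_X)·(x − μ_X).
E[Y | X=-3.93] = -2.86 + (-0.39)·(1.61/0.88)·(-3.93 − (-6.07)) = -2.86 + (-0.71352)·(2.14) = -4.3869.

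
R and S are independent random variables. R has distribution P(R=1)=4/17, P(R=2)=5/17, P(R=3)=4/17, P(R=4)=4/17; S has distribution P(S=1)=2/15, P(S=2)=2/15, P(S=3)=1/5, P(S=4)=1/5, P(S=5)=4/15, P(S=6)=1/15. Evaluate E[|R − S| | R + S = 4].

4/3

P(R + S = 4) = 2/17.
Summing |R−S|·P(x,y) over outcomes with R + S = 4 gives 8/51.
E[|R − S| | R + S = 4] = (8/51) / (2/17) = 4/3.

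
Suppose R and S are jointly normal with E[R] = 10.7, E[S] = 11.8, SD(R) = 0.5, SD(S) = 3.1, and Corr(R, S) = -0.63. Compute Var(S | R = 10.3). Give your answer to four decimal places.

The conditional variance in a bivariate normal is σ_S²(1 − ρ²), independent of x.
Var(S | R=10.3) = (3.1)²·(1 − (-0.63)²) = 9.61·0.6031 = 5.7958.

5.7958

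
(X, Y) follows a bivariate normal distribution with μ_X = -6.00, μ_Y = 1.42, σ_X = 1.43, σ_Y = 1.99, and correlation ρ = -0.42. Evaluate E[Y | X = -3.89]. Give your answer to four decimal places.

For a bivariate normal, E[Y | X=x] = μ_Y + ρ·(σ_Y/σ_X)·(x − μ_X).
E[Y | X=-3.89] = 1.42 + (-0.42)·(1.99/1.43)·(-3.89 − (-6.00)) = 1.42 + (-0.584476)·(2.11) = 0.1868.

0.1868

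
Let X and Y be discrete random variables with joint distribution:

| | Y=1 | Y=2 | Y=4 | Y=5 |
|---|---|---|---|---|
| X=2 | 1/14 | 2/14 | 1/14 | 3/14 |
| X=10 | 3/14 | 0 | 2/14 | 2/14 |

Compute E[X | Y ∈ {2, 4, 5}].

26/5

P(Y ∈ {2, 4, 5}) = 5/7.
Σ X·P over the event = 2·(2/14) + 2·(1/14) + 2·(3/14) + 10·(2/14) + 10·(2/14) = 26/7.
E[X | Y ∈ {2, 4, 5}] = (26/7) / (5/7) = 26/5.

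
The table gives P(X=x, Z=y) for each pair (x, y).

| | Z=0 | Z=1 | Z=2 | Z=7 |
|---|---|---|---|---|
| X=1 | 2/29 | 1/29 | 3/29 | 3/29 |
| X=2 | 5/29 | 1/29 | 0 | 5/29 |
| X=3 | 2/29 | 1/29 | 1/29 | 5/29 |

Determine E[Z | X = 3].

38/9

P(X = 3) = 9/29.
Σ Z·P over the event = 0·(2/29) + 1·(1/29) + 2·(1/29) + 7·(5/29) = 38/29.
E[Z | X = 3] = (38/29) / (9/29) = 38/9.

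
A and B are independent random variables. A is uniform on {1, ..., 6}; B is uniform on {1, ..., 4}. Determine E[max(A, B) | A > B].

32/7

P(A > B) = 7/12.
Summing max(A,B)·P(x,y) over outcomes with A > B gives 8/3.
E[max(A, B) | A > B] = (8/3) / (7/12) = 32/7.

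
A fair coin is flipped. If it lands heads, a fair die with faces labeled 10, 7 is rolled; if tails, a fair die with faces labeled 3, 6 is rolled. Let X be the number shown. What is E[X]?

E[X | heads] = (10+7)/2 = 17/2.
E[X | tails] = (3+6)/2 = 9/2.
By the law of total expectation,
E[X] = (1/2)·(17/2) + (1/2)·(9/2) = 13/2.

13/2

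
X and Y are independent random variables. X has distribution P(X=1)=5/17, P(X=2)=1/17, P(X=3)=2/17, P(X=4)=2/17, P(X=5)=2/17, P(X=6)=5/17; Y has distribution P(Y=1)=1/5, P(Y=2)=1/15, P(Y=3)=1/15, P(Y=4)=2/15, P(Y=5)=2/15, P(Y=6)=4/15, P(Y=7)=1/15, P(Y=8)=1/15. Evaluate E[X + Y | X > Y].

601/80

P(X > Y) = 16/51.
Summing (X+Y)·P(x,y) over outcomes with X > Y gives 601/255.
E[X + Y | X > Y] = (601/255) / (16/51) = 601/80.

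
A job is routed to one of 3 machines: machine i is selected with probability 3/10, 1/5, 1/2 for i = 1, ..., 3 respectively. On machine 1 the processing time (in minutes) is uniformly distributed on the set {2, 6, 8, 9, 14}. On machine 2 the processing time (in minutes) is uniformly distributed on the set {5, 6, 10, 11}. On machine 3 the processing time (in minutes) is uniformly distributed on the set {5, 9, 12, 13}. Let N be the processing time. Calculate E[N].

E[N | machine 1] = (2+6+8+9+14)/5 = 39/5.
E[N | machine 2] = (5+6+10+11)/4 = 8.
E[N | machine 3] = (5+9+12+13)/4 = 39/4.
By the law of total expectation,
E[N] = (3/10)·(39/5) + (1/5)·(8) + (1/2)·(39/4) = 1763/200.

1763/200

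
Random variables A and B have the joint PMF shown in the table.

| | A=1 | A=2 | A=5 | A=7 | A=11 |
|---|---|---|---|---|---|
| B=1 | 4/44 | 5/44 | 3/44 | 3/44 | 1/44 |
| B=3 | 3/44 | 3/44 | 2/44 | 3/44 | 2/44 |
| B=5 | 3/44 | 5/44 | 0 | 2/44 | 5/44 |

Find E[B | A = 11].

P(A = 11) = 2/11.
Σ B·P over the event = 1·(1/44) + 3·(2/44) + 5·(5/44) = 8/11.
E[B | A = 11] = (8/11) / (2/11) = 4.

4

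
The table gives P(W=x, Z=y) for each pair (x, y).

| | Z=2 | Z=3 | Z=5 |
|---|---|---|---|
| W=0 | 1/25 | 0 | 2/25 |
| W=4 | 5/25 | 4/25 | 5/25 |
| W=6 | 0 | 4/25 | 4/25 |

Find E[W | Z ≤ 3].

30/7

P(Z ≤ 3) = 14/25.
Σ W·P over the event = 0·(1/25) + 4·(5/25) + 4·(4/25) + 6·(4/25) = 12/5.
E[W | Z ≤ 3] = (12/5) / (14/25) = 30/7.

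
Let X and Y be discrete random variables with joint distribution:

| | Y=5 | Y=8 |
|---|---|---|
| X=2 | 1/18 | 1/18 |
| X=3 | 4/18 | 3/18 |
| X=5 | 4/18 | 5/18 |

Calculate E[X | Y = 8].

P(Y = 8) = 1/2.
Σ X·P over the event = 2·(1/18) + 3·(3/18) + 5·(5/18) = 2.
E[X | Y = 8] = (2) / (1/2) = 4.

4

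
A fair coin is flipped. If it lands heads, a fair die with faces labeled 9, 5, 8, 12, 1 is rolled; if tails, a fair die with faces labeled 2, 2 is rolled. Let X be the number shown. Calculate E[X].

9/2

E[X | heads] = (9+5+8+12+1)/5 = 7.
E[X | tails] = (2+2)/2 = 2.
E[X] = (1/2)·(7) + (1/2)·(2) = 9/2.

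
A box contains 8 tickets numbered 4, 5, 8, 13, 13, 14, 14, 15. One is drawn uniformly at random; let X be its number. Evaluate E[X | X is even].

P(X is even) = 1/2.
Σ over the event: 4·1/8 + 8·1/8 + 14·1/4 = 5.
E[X | X is even] = (5) / (1/2) = 10.

10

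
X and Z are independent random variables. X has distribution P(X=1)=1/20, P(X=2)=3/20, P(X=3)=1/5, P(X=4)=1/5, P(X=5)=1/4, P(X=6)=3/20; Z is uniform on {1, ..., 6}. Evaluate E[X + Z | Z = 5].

P(Z = 5) = 1/6.
Summing (X+Z)·P(x,y) over outcomes with Z = 5 gives 89/60.
E[X + Z | Z = 5] = (89/60) / (1/6) = 89/10.

89/10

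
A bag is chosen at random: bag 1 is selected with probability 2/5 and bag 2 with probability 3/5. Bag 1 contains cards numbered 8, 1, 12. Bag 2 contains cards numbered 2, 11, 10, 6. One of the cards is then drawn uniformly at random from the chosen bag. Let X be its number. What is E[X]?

E[X | bag 1] = (8+1+12)/3 = 7.
E[X | bag 2] = (2+11+10+6)/4 = 29/4.
E[X] = (2/5)·(7) + (3/5)·(29/4) = 143/20.

143/20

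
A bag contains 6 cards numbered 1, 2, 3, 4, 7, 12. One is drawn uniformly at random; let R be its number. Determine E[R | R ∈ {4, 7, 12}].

P(R ∈ {4, 7, 12}) = 1/2.
Σ over the event: 4·1/6 + 7·1/6 + 12·1/6 = 23/6.
E[R | R ∈ {4, 7, 12}] = (23/6) / (1/2) = 23/3.

23/3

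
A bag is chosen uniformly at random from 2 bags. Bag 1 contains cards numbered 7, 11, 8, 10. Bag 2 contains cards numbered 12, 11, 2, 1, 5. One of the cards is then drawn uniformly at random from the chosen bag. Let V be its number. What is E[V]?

38/5

E[V | bag 1] = (7+11+8+10)/4 = 9.
E[V | bag 2] = (12+11+2+1+5)/5 = 31/5.
By the law of total expectation,
E[V] = (1/2)·(9) + (1/2)·(31/5) = 38/5.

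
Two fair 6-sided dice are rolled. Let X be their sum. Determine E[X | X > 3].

P(X > 3) = 11/12.
E[X | X > 3] = (61/9) / (11/12) = 244/33.

244/33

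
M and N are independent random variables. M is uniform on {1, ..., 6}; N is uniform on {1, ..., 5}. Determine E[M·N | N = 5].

35/2

P(N = 5) = 1/5.
Summing MN·P(x,y) over outcomes with N = 5 gives 7/2.
E[M·N | N = 5] = (7/2) / (1/5) = 35/2.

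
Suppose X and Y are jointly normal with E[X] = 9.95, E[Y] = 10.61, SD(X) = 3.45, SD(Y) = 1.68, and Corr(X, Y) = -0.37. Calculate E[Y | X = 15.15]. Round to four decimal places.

9.6731

E[Y | X=x] = μ_Y + ρ(σ_Y/σ_X)(x − μ_X) for jointly normal variables.
E[Y | X=15.15] = 10.61 + (-0.37)·(1.68/3.45)·(15.15 − (9.95)) = 10.61 + (-0.18017)·(5.2) = 9.6731.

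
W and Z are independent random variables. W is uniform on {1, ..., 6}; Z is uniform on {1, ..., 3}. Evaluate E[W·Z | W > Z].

101/12

P(W > Z) = 2/3.
Summing WZ·P(x,y) over outcomes with W > Z gives 101/18.
E[W·Z | W > Z] = (101/18) / (2/3) = 101/12.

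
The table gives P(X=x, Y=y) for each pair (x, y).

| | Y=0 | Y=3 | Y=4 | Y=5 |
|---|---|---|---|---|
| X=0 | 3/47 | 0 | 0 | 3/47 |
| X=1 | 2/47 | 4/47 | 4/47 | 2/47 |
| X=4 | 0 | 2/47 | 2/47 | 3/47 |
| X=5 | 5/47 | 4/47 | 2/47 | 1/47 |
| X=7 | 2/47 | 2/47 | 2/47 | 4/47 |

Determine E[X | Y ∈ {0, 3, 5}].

134/37

P(Y ∈ {0, 3, 5}) = 37/47.
Summing X·P(X=x,Y=y) over the conditioning event gives 134/47.
E[X | Y ∈ {0, 3, 5}] = (134/47) / (37/47) = 134/37.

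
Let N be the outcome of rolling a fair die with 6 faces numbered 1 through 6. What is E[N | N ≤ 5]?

Given N ≤ 5, N is equally likely to be any of {1, 2, 3, 4, 5}.
E[N | N ≤ 5] = (1 + 2 + 3 + 4 + 5) / 5 = 3.

3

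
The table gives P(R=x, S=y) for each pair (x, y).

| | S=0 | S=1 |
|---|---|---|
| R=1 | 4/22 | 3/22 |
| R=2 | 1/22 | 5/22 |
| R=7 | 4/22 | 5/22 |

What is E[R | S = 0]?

34/9

P(S = 0) = 9/22.
Summing R·P(R=x,S=y) over the conditioning event gives 17/11.
E[R | S = 0] = (17/11) / (9/22) = 34/9.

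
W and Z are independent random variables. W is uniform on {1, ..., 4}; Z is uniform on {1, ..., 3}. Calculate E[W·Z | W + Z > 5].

P(W + Z > 5) = 1/4.
Summing WZ·P(x,y) over outcomes with W + Z > 5 gives 29/12.
E[W·Z | W + Z > 5] = (29/12) / (1/4) = 29/3.

29/3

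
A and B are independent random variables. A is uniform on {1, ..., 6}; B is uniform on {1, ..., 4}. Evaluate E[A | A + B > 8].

Outcomes with A + B > 8: (5,4), (6,3), (6,4), each with probability 1/24.
E[A | A + B > 8] = (5 + 6 + 6) / 3 = 17/3.

17/3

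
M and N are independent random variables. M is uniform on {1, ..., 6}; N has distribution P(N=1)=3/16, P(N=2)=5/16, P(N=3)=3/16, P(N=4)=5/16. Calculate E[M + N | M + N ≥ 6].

217/29

P(M + N ≥ 6) = 29/48.
Summing (M+N)·P(x,y) over outcomes with M + N ≥ 6 gives 217/48.
E[M + N | M + N ≥ 6] = (217/48) / (29/48) = 217/29.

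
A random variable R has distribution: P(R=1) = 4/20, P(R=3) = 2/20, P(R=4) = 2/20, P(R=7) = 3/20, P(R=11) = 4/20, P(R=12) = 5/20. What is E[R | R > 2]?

139/16

P(R > 2) = 4/5.
Σ over the event: 3·1/10 + 4·1/10 + 7·3/20 + 11·1/5 + 12·1/4 = 139/20.
E[R | R > 2] = (139/20) / (4/5) = 139/16.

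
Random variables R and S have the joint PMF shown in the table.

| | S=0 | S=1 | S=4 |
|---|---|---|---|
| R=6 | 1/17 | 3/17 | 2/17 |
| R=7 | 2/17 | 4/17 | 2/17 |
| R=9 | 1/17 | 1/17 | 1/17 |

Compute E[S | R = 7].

P(R = 7) = 8/17.
Summing S·P(R=x,S=y) over the conditioning event gives 12/17.
E[S | R = 7] = (12/17) / (8/17) = 3/2.

3/2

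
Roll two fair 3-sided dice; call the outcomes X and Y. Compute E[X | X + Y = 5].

5/2

Outcomes with X + Y = 5: (2,3), (3,2), each with probability 1/9.
E[X | X + Y = 5] = (2 + 3) / 2 = 5/2.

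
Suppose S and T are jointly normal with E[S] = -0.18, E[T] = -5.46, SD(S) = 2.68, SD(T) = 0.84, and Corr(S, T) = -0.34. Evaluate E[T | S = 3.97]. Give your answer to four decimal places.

E[T | S=x] = μ_T + ρ(σ_T/σ_S)(x − μ_S) for jointly normal variables.
E[T | S=3.97] = -5.46 + (-0.34)·(0.84/2.68)·(3.97 − (-0.18)) = -5.46 + (-0.10657)·(4.15) = -5.9023.

-5.9023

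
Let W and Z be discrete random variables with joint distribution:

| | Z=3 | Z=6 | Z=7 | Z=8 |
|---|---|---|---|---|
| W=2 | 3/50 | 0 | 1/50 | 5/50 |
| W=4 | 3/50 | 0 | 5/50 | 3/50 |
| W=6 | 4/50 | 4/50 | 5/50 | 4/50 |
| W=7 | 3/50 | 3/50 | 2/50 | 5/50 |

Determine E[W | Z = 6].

P(Z = 6) = 7/50.
Summing W·P(W=x,Z=y) over the conditioning event gives 9/10.
E[W | Z = 6] = (9/10) / (7/50) = 45/7.

45/7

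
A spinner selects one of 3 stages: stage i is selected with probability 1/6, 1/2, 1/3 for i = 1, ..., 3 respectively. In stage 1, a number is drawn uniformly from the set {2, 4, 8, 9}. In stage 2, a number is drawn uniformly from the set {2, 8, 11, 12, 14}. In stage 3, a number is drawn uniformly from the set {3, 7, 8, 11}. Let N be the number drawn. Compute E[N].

E[N | stage 1] = (2+4+8+9)/4 = 23/4.
E[N | stage 2] = (2+8+11+12+14)/5 = 47/5.
E[N | stage 3] = (3+7+8+11)/4 = 29/4.
E[N] = (1/6)·(23/4) + (1/2)·(47/5) + (1/3)·(29/4) = 323/40.

323/40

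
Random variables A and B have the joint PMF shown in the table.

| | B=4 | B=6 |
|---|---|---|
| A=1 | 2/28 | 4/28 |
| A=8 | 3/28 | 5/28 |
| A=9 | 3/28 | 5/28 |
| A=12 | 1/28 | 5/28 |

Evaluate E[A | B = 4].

P(B = 4) = 9/28.
Σ A·P over the event = 1·(2/28) + 8·(3/28) + 9·(3/28) + 12·(1/28) = 65/28.
E[A | B = 4] = (65/28) / (9/28) = 65/9.

65/9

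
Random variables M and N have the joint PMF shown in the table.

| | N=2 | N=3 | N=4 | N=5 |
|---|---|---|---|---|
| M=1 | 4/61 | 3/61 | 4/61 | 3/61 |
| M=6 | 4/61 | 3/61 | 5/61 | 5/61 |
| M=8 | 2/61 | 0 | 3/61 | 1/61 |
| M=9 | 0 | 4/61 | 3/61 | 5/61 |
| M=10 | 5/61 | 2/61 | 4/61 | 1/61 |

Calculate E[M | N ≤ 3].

P(N ≤ 3) = 27/61.
Summing M·P(M=x,N=y) over the conditioning event gives 171/61.
E[M | N ≤ 3] = (171/61) / (27/61) = 19/3.

19/3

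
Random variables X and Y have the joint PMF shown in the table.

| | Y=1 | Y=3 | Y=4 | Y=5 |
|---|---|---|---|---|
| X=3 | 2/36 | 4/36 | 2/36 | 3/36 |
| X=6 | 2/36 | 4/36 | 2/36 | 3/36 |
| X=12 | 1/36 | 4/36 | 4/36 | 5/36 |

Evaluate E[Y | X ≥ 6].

91/25

P(X ≥ 6) = 25/36.
Σ Y·P over the event = 1·(2/36) + 3·(4/36) + 4·(2/36) + 5·(3/36) + 1·(1/36) + 3·(4/36) + 4·(4/36) + 5·(5/36) = 91/36.
E[Y | X ≥ 6] = (91/36) / (25/36) = 91/25.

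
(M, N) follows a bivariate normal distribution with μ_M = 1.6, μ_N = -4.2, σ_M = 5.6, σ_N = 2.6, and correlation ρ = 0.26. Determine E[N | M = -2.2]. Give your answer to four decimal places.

-4.6587

For a bivariate normal, E[N | M=x] = μ_N + ρ·(σ_N/σ_M)·(x − μ_M).
E[N | M=-2.2] = -4.2 + (0.26)·(2.6/5.6)·(-2.2 − (1.6)) = -4.2 + (0.12071)·(-3.8) = -4.6587.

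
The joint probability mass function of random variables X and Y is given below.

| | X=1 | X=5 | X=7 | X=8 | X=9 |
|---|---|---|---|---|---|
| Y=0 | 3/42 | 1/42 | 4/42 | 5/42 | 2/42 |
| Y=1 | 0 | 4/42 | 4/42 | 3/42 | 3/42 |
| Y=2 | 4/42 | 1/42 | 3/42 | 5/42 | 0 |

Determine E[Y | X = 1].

P(X = 1) = 1/6.
Σ Y·P over the event = 0·(3/42) + 2·(4/42) = 4/21.
E[Y | X = 1] = (4/21) / (1/6) = 8/7.

8/7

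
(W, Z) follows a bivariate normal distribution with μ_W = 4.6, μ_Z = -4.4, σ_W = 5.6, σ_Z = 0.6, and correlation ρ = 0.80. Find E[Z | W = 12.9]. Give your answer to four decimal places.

-3.6886

The regression of Z on W has slope ρ·σ_Z/σ_W and passes through (μ_W, μ_Z).
E[Z | W=12.9] = -4.4 + (0.80)·(0.6/5.6)·(12.9 − (4.6)) = -4.4 + (0.085714)·(8.3) = -3.6886.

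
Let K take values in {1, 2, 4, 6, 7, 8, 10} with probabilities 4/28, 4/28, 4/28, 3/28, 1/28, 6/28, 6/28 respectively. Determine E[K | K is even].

150/23

P(K is even) = 23/28.
Σ over the event: 2·1/7 + 4·1/7 + 6·3/28 + 8·3/14 + 10·3/14 = 75/14.
E[K | K is even] = (75/14) / (23/28) = 150/23.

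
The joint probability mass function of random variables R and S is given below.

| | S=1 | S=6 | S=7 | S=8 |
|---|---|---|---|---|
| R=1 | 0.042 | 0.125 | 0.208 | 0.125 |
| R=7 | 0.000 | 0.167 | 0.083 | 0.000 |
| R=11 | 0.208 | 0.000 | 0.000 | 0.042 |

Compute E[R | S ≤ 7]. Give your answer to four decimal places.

5.2977

P(S ≤ 7) = 0.833.
Σ R·P over the event = 1·(0.042) + 1·(0.125) + 1·(0.208) + 7·(0.167) + 7·(0.083) + 11·(0.208) = 4.413.
E[R | S ≤ 7] = (4.413) / (0.833) = 5.2977.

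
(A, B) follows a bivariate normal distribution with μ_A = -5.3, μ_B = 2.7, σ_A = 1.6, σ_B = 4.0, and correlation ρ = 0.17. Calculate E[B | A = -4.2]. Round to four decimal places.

3.1675

The regression of B on A has slope ρ·σ_B/σ_A and passes through (μ_A, μ_B).
E[B | A=-4.2] = 2.7 + (0.17)·(4.0/1.6)·(-4.2 − (-5.3)) = 2.7 + (0.425)·(1.1) = 3.1675.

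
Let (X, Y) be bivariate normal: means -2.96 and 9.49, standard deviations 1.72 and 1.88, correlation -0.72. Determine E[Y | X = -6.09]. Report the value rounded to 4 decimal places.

11.9532

For a bivariate normal, E[Y | X=x] = μ_Y + ρ·(σ_Y/σ_X)·(x − μ_X).
E[Y | X=-6.09] = 9.49 + (-0.72)·(1.88/1.72)·(-6.09 − (-2.96)) = 9.49 + (-0.78698)·(-3.13) = 11.9532.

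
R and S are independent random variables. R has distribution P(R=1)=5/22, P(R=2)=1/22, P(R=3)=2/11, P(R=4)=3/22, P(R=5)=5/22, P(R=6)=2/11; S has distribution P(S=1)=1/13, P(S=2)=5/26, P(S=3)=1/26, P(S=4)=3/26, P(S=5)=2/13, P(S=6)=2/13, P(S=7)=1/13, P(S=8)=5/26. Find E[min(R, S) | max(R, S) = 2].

37/32

P(max(R, S) = 2) = 8/143.
Summing min(R,S)·P(x,y) over outcomes with max(R, S) = 2 gives 37/572.
E[min(R, S) | max(R, S) = 2] = (37/572) / (8/143) = 37/32.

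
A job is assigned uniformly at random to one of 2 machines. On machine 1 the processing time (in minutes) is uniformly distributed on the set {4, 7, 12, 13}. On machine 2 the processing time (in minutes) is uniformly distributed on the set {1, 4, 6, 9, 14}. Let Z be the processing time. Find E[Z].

79/10

E[Z | machine 1] = (4+7+12+13)/4 = 9.
E[Z | machine 2] = (1+4+6+9+14)/5 = 34/5.
By the law of total expectation,
E[Z] = (1/2)·(9) + (1/2)·(34/5) = 79/10.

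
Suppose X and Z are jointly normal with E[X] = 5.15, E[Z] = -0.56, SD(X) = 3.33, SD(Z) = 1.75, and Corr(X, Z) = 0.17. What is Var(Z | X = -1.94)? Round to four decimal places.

For a bivariate normal, Var(Z | X=x) = σ_Z²(1 − ρ²).
Var(Z | X=-1.94) = (1.75)²·(1 − (0.17)²) = 3.0625·0.9711 = 2.9740.

2.9740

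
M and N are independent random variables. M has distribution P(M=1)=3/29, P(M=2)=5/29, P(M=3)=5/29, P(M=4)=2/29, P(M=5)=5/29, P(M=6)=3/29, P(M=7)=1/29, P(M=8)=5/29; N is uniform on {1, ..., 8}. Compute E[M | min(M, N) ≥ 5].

45/7

P(min(M, N) ≥ 5) = 7/29.
Summing M·P(x,y) over outcomes with min(M, N) ≥ 5 gives 45/29.
E[M | min(M, N) ≥ 5] = (45/29) / (7/29) = 45/7.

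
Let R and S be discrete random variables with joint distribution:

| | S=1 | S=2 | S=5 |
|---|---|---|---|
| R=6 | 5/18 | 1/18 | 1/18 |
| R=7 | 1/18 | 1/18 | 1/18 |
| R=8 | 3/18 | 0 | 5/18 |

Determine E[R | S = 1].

P(S = 1) = 1/2.
Σ R·P over the event = 6·(5/18) + 7·(1/18) + 8·(3/18) = 61/18.
E[R | S = 1] = (61/18) / (1/2) = 61/9.

61/9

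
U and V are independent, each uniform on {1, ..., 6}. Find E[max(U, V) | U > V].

P(U > V) = 5/12.
Summing max(U,V)·P(x,y) over outcomes with U > V gives 35/18.
E[max(U, V) | U > V] = (35/18) / (5/12) = 14/3.

14/3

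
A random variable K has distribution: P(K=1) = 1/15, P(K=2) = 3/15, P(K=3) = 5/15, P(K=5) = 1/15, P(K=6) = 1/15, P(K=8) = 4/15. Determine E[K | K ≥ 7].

8

P(K ≥ 7) = 4/15.
Σ over the event: 8·4/15 = 32/15.
E[K | K ≥ 7] = (32/15) / (4/15) = 8.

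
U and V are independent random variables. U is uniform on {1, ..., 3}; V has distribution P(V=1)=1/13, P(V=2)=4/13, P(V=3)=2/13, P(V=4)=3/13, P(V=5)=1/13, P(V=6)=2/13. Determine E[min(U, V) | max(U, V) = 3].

P(max(U, V) = 3) = 11/39.
Summing min(U,V)·P(x,y) over outcomes with max(U, V) = 3 gives 7/13.
E[min(U, V) | max(U, V) = 3] = (7/13) / (11/39) = 21/11.

21/11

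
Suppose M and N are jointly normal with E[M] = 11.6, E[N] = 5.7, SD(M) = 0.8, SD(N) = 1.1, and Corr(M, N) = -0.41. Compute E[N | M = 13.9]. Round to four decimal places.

4.4034

For a bivariate normal, E[N | M=x] = μ_N + ρ·(σ_N/σ_M)·(x − μ_M).
E[N | M=13.9] = 5.7 + (-0.41)·(1.1/0.8)·(13.9 − (11.6)) = 5.7 + (-0.56375)·(2.3) = 4.4034.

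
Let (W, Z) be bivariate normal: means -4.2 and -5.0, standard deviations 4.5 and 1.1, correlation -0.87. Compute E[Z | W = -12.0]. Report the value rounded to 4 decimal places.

-3.3412

The regression of Z on W has slope ρ·σ_Z/σ_W and passes through (μ_W, μ_Z).
E[Z | W=-12.0] = -5.0 + (-0.87)·(1.1/4.5)·(-12.0 − (-4.2)) = -5.0 + (-0.21267)·(-7.8) = -3.3412.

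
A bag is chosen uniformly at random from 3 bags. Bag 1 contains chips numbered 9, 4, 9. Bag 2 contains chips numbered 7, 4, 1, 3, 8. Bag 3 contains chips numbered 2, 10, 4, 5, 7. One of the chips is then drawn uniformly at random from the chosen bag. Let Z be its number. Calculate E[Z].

263/45

E[Z | bag 1] = (9+4+9)/3 = 22/3.
E[Z | bag 2] = (7+4+1+3+8)/5 = 23/5.
E[Z | bag 3] = (2+10+4+5+7)/5 = 28/5.
E[Z] = (1/3)·(22/3) + (1/3)·(23/5) + (1/3)·(28/5) = 263/45.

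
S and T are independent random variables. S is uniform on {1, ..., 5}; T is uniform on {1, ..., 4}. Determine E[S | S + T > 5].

Outcomes with S + T > 5: (2,4), (3,3), (3,4), (4,2), (4,3), (4,4), (5,1), (5,2), (5,3), (5,4), each with probability 1/20.
E[S | S + T > 5] = (2 + 3 + 3 + 4 + 4 + 4 + 5 + 5 + 5 + 5) / 10 = 4.

4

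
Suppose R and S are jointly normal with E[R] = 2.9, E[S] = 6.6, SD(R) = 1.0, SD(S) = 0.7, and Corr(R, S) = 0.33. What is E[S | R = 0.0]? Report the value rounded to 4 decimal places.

For a bivariate normal, E[S | R=x] = μ_S + ρ·(σ_S/σ_R)·(x − μ_R).
E[S | R=0.0] = 6.6 + (0.33)·(0.7/1.0)·(0.0 − (2.9)) = 6.6 + (0.231)·(-2.9) = 5.9301.

5.9301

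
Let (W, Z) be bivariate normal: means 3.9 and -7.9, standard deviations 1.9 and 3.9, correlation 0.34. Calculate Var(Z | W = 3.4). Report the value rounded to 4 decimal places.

Var(Z | W=x) = (1 − ρ²)·σ_Z².
Var(Z | W=3.4) = (3.9)²·(1 − (0.34)²) = 15.21·0.8844 = 13.4517.

13.4517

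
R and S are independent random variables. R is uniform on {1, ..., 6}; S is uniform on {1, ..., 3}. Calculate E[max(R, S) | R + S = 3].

Outcomes with R + S = 3: (1,2), (2,1), each with probability 1/18.
E[max(R, S) | R + S = 3] = (2 + 2) / 2 = 2.

2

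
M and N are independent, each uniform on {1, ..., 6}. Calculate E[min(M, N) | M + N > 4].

P(M + N > 4) = 5/6.
Summing min(M,N)·P(x,y) over outcomes with M + N > 4 gives 7/3.
E[min(M, N) | M + N > 4] = (7/3) / (5/6) = 14/5.

14/5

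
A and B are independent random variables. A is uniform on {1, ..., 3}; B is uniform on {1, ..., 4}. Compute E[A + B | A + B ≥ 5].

P(A + B ≥ 5) = 1/2.
Summing (A+B)·P(x,y) over outcomes with A + B ≥ 5 gives 17/6.
E[A + B | A + B ≥ 5] = (17/6) / (1/2) = 17/3.

17/3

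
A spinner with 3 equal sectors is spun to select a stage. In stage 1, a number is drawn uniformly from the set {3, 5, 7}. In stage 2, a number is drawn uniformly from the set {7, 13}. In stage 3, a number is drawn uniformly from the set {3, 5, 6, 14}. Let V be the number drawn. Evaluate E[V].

22/3

E[V | stage 1] = (3+5+7)/3 = 5.
E[V | stage 2] = (7+13)/2 = 10.
E[V | stage 3] = (3+5+6+14)/4 = 7.
By the law of total expectation,
E[V] = (1/3)·(5) + (1/3)·(10) + (1/3)·(7) = 22/3.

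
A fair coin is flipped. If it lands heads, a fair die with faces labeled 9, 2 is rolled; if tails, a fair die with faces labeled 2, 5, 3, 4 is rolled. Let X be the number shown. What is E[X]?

E[X | heads] = (9+2)/2 = 11/2.
E[X | tails] = (2+5+3+4)/4 = 7/2.
E[X] = (1/2)·(11/2) + (1/2)·(7/2) = 9/2.

9/2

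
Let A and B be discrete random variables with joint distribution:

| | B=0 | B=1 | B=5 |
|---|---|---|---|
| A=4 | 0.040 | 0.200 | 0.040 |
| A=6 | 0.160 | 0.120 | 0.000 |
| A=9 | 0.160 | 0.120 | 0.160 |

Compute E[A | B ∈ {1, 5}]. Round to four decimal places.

6.5625

P(B ∈ {1, 5}) = 0.640.
Σ A·P over the event = 4·(0.200) + 4·(0.040) + 6·(0.120) + 9·(0.120) + 9·(0.160) = 4.200.
E[A | B ∈ {1, 5}] = (4.200) / (0.640) = 6.5625.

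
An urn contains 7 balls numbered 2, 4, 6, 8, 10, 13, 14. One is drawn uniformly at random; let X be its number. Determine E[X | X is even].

P(X is even) = 6/7.
Σ over the event: 2·1/7 + 4·1/7 + 6·1/7 + 8·1/7 + 10·1/7 + 14·1/7 = 44/7.
E[X | X is even] = (44/7) / (6/7) = 22/3.

22/3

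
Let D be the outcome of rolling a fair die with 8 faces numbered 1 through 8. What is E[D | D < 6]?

Given D < 6, D is equally likely to be any of {1, 2, 3, 4, 5}.
E[D | D < 6] = (1 + 2 + 3 + 4 + 5) / 5 = 3.

3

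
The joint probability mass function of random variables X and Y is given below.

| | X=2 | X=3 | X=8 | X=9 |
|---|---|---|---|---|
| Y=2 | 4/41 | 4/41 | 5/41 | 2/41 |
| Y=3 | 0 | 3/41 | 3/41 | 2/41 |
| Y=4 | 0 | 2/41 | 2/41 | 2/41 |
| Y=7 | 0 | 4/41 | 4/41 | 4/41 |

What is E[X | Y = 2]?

26/5

P(Y = 2) = 15/41.
Σ X·P over the event = 2·(4/41) + 3·(4/41) + 8·(5/41) + 9·(2/41) = 78/41.
E[X | Y = 2] = (78/41) / (15/41) = 26/5.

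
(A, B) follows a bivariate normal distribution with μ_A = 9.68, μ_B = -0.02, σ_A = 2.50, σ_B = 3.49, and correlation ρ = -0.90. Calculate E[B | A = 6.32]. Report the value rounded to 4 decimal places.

E[B | A=x] = μ_B + ρ(σ_B/σ_A)(x − μ_A) for jointly normal variables.
E[B | A=6.32] = -0.02 + (-0.90)·(3.49/2.50)·(6.32 − (9.68)) = -0.02 + (-1.2564)·(-3.36) = 4.2015.

4.2015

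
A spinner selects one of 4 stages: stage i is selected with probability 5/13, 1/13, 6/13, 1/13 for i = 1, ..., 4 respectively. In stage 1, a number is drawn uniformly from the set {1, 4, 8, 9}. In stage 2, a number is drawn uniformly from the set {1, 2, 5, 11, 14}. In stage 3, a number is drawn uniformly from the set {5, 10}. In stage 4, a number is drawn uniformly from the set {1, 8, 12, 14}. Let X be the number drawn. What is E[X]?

E[X | stage 1] = (1+4+8+9)/4 = 11/2.
E[X | stage 2] = (1+2+5+11+14)/5 = 33/5.
E[X | stage 3] = (5+10)/2 = 15/2.
E[X | stage 4] = (1+8+12+14)/4 = 35/4.
By the law of total expectation,
E[X] = (5/13)·(11/2) + (1/13)·(33/5) + (6/13)·(15/2) + (1/13)·(35/4) = 1757/260.

1757/260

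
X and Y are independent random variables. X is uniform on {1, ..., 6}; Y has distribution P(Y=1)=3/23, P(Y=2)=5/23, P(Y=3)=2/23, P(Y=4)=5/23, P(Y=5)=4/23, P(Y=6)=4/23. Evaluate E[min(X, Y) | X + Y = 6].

33/19

P(X + Y = 6) = 19/138.
Summing min(X,Y)·P(x,y) over outcomes with X + Y = 6 gives 11/46.
E[min(X, Y) | X + Y = 6] = (11/46) / (19/138) = 33/19.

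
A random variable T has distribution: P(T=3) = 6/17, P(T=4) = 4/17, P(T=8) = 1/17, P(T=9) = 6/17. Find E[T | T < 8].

P(T < 8) = 10/17.
Σ over the event: 3·6/17 + 4·4/17 = 2.
E[T | T < 8] = (2) / (10/17) = 17/5.

17/5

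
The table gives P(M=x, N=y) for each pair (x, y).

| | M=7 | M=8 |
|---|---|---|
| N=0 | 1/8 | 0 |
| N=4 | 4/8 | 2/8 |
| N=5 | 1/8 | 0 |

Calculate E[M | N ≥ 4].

51/7

P(N ≥ 4) = 7/8.
Σ M·P over the event = 7·(4/8) + 7·(1/8) + 8·(2/8) = 51/8.
E[M | N ≥ 4] = (51/8) / (7/8) = 51/7.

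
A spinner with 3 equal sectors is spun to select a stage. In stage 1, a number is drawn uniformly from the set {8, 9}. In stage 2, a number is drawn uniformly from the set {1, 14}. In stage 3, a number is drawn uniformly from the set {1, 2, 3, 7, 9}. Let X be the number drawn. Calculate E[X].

34/5

E[X | stage 1] = (8+9)/2 = 17/2.
E[X | stage 2] = (1+14)/2 = 15/2.
E[X | stage 3] = (1+2+3+7+9)/5 = 22/5.
By the law of total expectation,
E[X] = (1/3)·(17/2) + (1/3)·(15/2) + (1/3)·(22/5) = 34/5.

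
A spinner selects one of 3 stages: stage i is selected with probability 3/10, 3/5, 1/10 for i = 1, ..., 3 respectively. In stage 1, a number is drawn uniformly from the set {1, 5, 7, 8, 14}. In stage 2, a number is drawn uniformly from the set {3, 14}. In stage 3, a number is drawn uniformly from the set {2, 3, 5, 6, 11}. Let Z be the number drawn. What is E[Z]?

387/50

E[Z | stage 1] = (1+5+7+8+14)/5 = 7.
E[Z | stage 2] = (3+14)/2 = 17/2.
E[Z | stage 3] = (2+3+5+6+11)/5 = 27/5.
E[Z] = (3/10)·(7) + (3/5)·(17/2) + (1/10)·(27/5) = 387/50.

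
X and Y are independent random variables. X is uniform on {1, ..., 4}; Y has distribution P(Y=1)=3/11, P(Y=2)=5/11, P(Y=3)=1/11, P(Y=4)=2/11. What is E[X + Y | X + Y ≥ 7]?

37/5

P(X + Y ≥ 7) = 5/44.
Summing (X+Y)·P(x,y) over outcomes with X + Y ≥ 7 gives 37/44.
E[X + Y | X + Y ≥ 7] = (37/44) / (5/44) = 37/5.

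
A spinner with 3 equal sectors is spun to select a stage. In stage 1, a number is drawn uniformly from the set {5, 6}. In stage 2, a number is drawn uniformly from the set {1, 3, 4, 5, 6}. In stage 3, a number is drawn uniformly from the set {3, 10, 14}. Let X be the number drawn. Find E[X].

61/10

E[X | stage 1] = (5+6)/2 = 11/2.
E[X | stage 2] = (1+3+4+5+6)/5 = 19/5.
E[X | stage 3] = (3+10+14)/3 = 9.
By the law of total expectation,
E[X] = (1/3)·(11/2) + (1/3)·(19/5) + (1/3)·(9) = 61/10.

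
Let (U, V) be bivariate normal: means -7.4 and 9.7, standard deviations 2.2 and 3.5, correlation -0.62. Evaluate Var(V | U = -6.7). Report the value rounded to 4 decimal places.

Var(V | U=x) = (1 − ρ²)·σ_V².
Var(V | U=-6.7) = (3.5)²·(1 − (-0.62)²) = 12.25·0.6156 = 7.5411.

7.5411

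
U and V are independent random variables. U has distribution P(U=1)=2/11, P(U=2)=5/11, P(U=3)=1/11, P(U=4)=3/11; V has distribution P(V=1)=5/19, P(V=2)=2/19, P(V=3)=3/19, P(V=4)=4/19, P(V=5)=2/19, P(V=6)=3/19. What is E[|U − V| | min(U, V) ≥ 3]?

25/24

P(min(U, V) ≥ 3) = 48/209.
Summing |U−V|·P(x,y) over outcomes with min(U, V) ≥ 3 gives 50/209.
E[|U − V| | min(U, V) ≥ 3] = (50/209) / (48/209) = 25/24.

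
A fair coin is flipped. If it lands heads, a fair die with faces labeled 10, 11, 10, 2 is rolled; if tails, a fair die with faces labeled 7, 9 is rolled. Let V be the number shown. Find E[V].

E[V | heads] = (10+11+10+2)/4 = 33/4.
E[V | tails] = (7+9)/2 = 8.
By the law of total expectation,
E[V] = (1/2)·(33/4) + (1/2)·(8) = 65/8.

65/8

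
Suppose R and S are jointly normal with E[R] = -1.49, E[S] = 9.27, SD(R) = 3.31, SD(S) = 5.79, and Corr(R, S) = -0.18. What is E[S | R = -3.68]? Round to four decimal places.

9.9596

E[S | R=x] = μ_S + ρ(σ_S/σ_R)(x − μ_R) for jointly normal variables.
E[S | R=-3.68] = 9.27 + (-0.18)·(5.79/3.31)·(-3.68 − (-1.49)) = 9.27 + (-0.314864)·(-2.19) = 9.9596.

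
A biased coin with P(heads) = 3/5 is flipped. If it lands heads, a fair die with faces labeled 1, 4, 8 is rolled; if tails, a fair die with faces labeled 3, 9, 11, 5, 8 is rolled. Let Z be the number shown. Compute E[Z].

137/25

E[Z | heads] = (1+4+8)/3 = 13/3.
E[Z | tails] = (3+9+11+5+8)/5 = 36/5.
By the law of total expectation,
E[Z] = (3/5)·(13/3) + (2/5)·(36/5) = 137/25.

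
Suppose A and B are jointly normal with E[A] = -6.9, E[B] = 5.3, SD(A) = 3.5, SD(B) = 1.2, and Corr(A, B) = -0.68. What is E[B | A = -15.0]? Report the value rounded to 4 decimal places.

7.1885

The regression of B on A has slope ρ·σ_B/σ_A and passes through (μ_A, μ_B).
E[B | A=-15.0] = 5.3 + (-0.68)·(1.2/3.5)·(-15.0 − (-6.9)) = 5.3 + (-0.233143)·(-8.1) = 7.1885.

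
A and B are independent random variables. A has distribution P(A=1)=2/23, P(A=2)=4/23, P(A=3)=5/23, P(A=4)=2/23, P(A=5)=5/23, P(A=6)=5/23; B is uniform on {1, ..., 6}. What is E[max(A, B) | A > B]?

24/5

P(A > B) = 65/138.
Summing max(A,B)·P(x,y) over outcomes with A > B gives 52/23.
E[max(A, B) | A > B] = (52/23) / (65/138) = 24/5.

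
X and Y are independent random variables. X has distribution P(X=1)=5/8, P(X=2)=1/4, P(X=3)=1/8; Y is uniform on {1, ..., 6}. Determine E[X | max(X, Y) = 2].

13/9

P(max(X, Y) = 2) = 3/16.
Summing X·P(x,y) over outcomes with max(X, Y) = 2 gives 13/48.
E[X | max(X, Y) = 2] = (13/48) / (3/16) = 13/9.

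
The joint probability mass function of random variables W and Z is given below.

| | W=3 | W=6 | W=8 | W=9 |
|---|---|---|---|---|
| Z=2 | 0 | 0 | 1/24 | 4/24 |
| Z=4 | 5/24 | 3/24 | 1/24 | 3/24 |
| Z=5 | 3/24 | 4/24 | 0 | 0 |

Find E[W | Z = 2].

44/5

P(Z = 2) = 5/24.
Summing W·P(W=x,Z=y) over the conditioning event gives 11/6.
E[W | Z = 2] = (11/6) / (5/24) = 44/5.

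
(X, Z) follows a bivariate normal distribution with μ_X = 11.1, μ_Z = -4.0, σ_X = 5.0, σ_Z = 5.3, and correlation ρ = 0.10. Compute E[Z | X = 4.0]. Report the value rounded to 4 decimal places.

For a bivariate normal, E[Z | X=x] = μ_Z + ρ·(σ_Z/σ_X)·(x − μ_X).
E[Z | X=4.0] = -4.0 + (0.10)·(5.3/5.0)·(4.0 − (11.1)) = -4.0 + (0.106)·(-7.1) = -4.7526.

-4.7526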